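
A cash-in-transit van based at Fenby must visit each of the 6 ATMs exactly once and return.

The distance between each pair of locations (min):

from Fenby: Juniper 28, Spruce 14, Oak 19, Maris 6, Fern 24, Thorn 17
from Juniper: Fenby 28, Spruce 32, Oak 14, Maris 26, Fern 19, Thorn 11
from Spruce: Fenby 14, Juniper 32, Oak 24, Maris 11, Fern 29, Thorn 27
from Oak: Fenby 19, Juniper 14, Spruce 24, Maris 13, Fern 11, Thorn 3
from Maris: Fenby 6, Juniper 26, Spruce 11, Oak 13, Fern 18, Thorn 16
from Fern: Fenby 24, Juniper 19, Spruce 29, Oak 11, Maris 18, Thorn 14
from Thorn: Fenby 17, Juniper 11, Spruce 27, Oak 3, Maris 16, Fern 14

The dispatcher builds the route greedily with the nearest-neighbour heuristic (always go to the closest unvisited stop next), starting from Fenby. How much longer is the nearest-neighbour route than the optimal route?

Excess over optimum: 3 min.

Fenby: Maris=6, Spruce=14, Thorn=17, Oak=19, Fern=24, Juniper=28 ⇒ Maris
Maris: Spruce=11, Oak=13, Thorn=16, Fern=18, Juniper=26 ⇒ Spruce
Spruce: Oak=24, Thorn=27, Fern=29, Juniper=32 ⇒ Oak
Oak: Thorn=3, Fern=11, Juniper=14 ⇒ Thorn
Thorn: Juniper=11, Fern=14 ⇒ Juniper
Juniper: Fern=19 ⇒ Fern
NN route Fenby → Maris → Spruce → Oak → Thorn → Juniper → Fern → Fenby costs 98.
Optimal: Fenby → Spruce → Juniper → Thorn → Oak → Fern → Maris → Fenby costs 95 (by enumerating all 360 distinct tours).
Excess = 98 − 95 = 3.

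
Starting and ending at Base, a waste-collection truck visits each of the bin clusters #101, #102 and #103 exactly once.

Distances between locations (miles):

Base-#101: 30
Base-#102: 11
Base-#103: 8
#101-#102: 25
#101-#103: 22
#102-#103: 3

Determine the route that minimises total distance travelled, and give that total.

Shortest round trip = 66 miles.

There are 3 distinct closed tours to check (reversals are equivalent).
Base → #101 → #102 → #103 → Base: 30+25+3+8 = 66
Base → #101 → #103 → #102 → Base: 30+22+3+11 = 66
Base → #102 → #101 → #103 → Base: 11+25+22+8 = 66
The minimum is 66.
One optimal route: Base → #101 → #102 → #103 → Base (or its reverse).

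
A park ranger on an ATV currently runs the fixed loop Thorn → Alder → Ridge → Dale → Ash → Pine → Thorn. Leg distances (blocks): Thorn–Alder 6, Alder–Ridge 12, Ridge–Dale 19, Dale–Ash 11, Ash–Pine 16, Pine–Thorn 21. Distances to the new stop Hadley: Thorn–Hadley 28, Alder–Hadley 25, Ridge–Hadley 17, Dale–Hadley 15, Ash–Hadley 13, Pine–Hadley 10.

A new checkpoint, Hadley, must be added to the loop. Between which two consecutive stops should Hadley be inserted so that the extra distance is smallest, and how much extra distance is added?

+7 blocks — insert Hadley between Ash and Pine.

Insertion cost between consecutive stops i–j is d(i,Hadley) + d(Hadley,j) − d(i,j):
  between Thorn and Alder: 28 + 25 − 6 = 47
  between Alder and Ridge: 25 + 17 − 12 = 30
  between Ridge and Dale: 17 + 15 − 19 = 13
  between Dale and Ash: 15 + 13 − 11 = 17
  between Ash and Pine: 13 + 10 − 16 = 7
  between Pine and Thorn: 10 + 28 − 21 = 17
Cheapest insertion is between Ash and Pine, adding 7.
New total = 85 + 7 = 92.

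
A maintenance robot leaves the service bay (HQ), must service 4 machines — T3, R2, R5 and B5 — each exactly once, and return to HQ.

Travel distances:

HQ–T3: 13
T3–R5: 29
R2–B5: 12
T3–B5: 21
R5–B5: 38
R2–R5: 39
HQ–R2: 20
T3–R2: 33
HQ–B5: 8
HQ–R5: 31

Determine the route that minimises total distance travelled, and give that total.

Shortest round trip = 101.

With 4 stops there are 4!/2 = 12 distinct round trips (a route and its reverse cost the same).
HQ→T3→R2→R5→B5→HQ: 13+33+39+38+8 = 131
HQ→T3→R2→B5→R5→HQ: 13+33+12+38+31 = 127
HQ→T3→R5→R2→B5→HQ: 13+29+39+12+8 = 101
HQ→T3→R5→B5→R2→HQ: 13+29+38+12+20 = 112
HQ→T3→B5→R2→R5→HQ: 13+21+12+39+31 = 116
HQ→T3→B5→R5→R2→HQ: 13+21+38+39+20 = 131
HQ→R2→T3→R5→B5→HQ: 20+33+29+38+8 = 128
HQ→R2→T3→B5→R5→HQ: 20+33+21+38+31 = 143
HQ→R2→R5→T3→B5→HQ: 20+39+29+21+8 = 117
HQ→R2→B5→T3→R5→HQ: 20+12+21+29+31 = 113
HQ→R5→T3→R2→B5→HQ: 31+29+33+12+8 = 113
HQ→R5→R2→T3→B5→HQ: 31+39+33+21+8 = 132
The minimum is 101.
One optimal route: HQ → T3 → R5 → R2 → B5 → HQ (or its reverse).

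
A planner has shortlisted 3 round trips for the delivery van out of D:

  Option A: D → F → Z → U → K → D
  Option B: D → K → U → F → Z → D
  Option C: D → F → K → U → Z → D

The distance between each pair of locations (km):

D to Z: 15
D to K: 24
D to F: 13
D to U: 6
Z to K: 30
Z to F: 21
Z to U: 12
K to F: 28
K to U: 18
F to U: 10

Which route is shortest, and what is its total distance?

Shortest is Option C, total 86 km.

Option A: 13 + 21 + 12 + 18 + 24 = 88
Option B: 24 + 18 + 10 + 21 + 15 = 88
Option C: 13 + 28 + 18 + 12 + 15 = 86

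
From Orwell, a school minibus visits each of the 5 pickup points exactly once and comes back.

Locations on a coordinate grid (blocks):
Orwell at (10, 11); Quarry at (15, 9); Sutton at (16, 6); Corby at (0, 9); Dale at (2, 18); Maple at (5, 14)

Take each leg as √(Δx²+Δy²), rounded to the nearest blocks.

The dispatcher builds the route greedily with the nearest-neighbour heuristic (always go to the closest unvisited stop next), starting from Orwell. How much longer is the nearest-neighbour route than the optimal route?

The nearest-neighbour route is 2 blocks longer than optimal.

Orwell: Quarry=5, Maple=6, Sutton=8, Corby=10, Dale=11 ⇒ Quarry
Quarry: Sutton=3, Maple=11, Corby=15, Dale=16 ⇒ Sutton
Sutton: Maple=14, Corby=16, Dale=18 ⇒ Maple
Maple: Dale=5, Corby=7 ⇒ Dale
Dale: Corby=9 ⇒ Corby
NN route Orwell → Quarry → Sutton → Maple → Dale → Corby → Orwell costs 46.
Optimal: Orwell → Quarry → Sutton → Corby → Dale → Maple → Orwell costs 44 (by enumerating all 60 distinct tours).
Excess = 46 − 44 = 2.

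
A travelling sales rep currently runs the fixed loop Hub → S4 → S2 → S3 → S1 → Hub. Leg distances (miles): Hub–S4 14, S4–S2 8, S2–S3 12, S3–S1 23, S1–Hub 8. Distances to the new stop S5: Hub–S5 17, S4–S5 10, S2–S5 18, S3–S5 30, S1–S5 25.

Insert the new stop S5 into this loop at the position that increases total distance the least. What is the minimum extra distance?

+13 miles — insert S5 between Hub and S4.

Insertion cost between consecutive stops i–j is d(i,S5) + d(S5,j) − d(i,j):
  between Hub and S4: 17 + 10 − 14 = 13
  between S4 and S2: 10 + 18 − 8 = 20
  between S2 and S3: 18 + 30 − 12 = 36
  between S3 and S1: 30 + 25 − 23 = 32
  between S1 and Hub: 25 + 17 − 8 = 34
Cheapest insertion is between Hub and S4, adding 13.
New total = 65 + 13 = 78.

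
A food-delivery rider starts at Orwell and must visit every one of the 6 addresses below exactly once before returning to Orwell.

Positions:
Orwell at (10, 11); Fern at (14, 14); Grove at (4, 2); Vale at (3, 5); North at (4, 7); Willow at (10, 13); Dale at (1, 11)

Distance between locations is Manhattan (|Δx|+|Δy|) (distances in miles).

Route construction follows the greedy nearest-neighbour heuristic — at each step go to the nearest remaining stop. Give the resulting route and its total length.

From Orwell: distances to unvisited — Willow=2, Fern=7, Dale=9, North=10, Vale=13, Grove=15. Nearest is Willow (2).
From Willow: distances to unvisited — Fern=5, Dale=11, North=12, Vale=15, Grove=17. Nearest is Fern (5).
From Fern: distances to unvisited — Dale=16, North=17, Vale=20, Grove=22. Nearest is Dale (16).
From Dale: distances to unvisited — North=7, Vale=8, Grove=12. Nearest is North (7).
From North: distances to unvisited — Vale=3, Grove=5. Nearest is Vale (3).
From Vale: distances to unvisited — Grove=4. Nearest is Grove (4).
Return Grove→Orwell: 15.
Total = 2 + 5 + 16 + 7 + 3 + 4 + 15 = 52.

Total distance 52 miles via the nearest-neighbour route Orwell → Willow → Fern → Dale → North → Vale → Grove → Orwell.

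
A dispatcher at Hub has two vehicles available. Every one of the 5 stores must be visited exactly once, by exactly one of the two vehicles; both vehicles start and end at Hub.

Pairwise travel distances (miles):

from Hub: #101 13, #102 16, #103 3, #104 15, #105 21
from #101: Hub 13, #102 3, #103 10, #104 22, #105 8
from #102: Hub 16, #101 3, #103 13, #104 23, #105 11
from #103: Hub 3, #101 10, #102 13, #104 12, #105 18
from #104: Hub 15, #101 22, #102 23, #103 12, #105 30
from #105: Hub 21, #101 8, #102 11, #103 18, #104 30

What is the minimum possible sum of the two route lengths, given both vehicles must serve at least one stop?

Check every non-empty split of the stops between the two vehicles; for each half take its own optimal tour:
  {#101} + {#102, #103, #104, #105}: 26 + 70 = 96
  {#102} + {#101, #103, #104, #105}: 32 + 66 = 98
  {#101, #102} + {#103, #104, #105}: 32 + 66 = 98
  {#103} + {#101, #102, #104, #105}: 6 + 70 = 76
  {#101, #103} + {#102, #104, #105}: 26 + 70 = 96
  {#102, #103} + {#101, #104, #105}: 32 + 66 = 98
  … (15 splits in total)
Best: vehicle 1 Hub → #103 → Hub = 6; vehicle 2 Hub → #101 → #105 → #102 → #104 → Hub = 70; combined 76.

76 miles — the smallest possible combined total.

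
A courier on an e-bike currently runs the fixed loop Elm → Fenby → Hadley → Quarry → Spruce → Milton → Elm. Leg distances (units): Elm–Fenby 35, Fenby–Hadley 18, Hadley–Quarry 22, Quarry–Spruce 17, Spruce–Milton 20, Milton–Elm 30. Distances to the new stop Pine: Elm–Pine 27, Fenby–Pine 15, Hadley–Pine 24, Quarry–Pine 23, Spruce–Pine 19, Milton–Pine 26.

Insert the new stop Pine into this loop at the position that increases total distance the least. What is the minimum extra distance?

Insertion cost between consecutive stops i–j is d(i,Pine) + d(Pine,j) − d(i,j):
  between Elm and Fenby: 27 + 15 − 35 = 7
  between Fenby and Hadley: 15 + 24 − 18 = 21
  between Hadley and Quarry: 24 + 23 − 22 = 25
  between Quarry and Spruce: 23 + 19 − 17 = 25
  between Spruce and Milton: 19 + 26 − 20 = 25
  between Milton and Elm: 26 + 27 − 30 = 23
Cheapest insertion is between Elm and Fenby, adding 7.
New total = 142 + 7 = 149.

Adding 7 by placing Pine on the Elm–Fenby leg.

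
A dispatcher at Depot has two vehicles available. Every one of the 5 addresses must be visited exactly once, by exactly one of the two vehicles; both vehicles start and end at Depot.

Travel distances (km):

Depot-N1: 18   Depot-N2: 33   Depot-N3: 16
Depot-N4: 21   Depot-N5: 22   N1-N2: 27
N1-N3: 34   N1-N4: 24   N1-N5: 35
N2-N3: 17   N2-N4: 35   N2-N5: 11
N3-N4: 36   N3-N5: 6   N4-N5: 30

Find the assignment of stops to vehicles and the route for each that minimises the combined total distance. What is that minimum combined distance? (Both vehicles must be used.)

Check every non-empty split of the stops between the two vehicles; for each half take its own optimal tour:
  {N1} + {N2, N3, N4, N5}: 36 + 89 = 125
  {N2} + {N1, N3, N4, N5}: 66 + 94 = 160
  {N1, N2} + {N3, N4, N5}: 78 + 73 = 151
  {N3} + {N1, N2, N4, N5}: 32 + 105 = 137
  {N1, N3} + {N2, N4, N5}: 68 + 89 = 157
  {N2, N3} + {N1, N4, N5}: 66 + 94 = 160
  … (15 splits in total)
  {N4} + {N1, N2, N3, N5}: 42 + 78 = 120  ← best
Best: vehicle 1 Depot → N4 → Depot = 42; vehicle 2 Depot → N1 → N2 → N5 → N3 → Depot = 78; combined 120.

Minimum combined distance: 120 km.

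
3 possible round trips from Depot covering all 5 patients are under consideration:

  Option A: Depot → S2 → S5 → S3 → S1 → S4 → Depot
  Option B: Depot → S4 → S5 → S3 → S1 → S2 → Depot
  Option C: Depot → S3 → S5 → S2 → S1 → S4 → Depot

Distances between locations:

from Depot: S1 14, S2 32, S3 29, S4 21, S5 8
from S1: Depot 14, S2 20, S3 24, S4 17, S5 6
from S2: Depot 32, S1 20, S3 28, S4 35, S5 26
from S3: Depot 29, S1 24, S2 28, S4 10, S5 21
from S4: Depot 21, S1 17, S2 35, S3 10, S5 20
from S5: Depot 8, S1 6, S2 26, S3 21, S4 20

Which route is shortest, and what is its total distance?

Shortest is Option C, total 134.

Option A: 32 + 26 + 21 + 24 + 17 + 21 = 141
Option B: 21 + 20 + 21 + 24 + 20 + 32 = 138
Option C: 29 + 21 + 26 + 20 + 17 + 21 = 134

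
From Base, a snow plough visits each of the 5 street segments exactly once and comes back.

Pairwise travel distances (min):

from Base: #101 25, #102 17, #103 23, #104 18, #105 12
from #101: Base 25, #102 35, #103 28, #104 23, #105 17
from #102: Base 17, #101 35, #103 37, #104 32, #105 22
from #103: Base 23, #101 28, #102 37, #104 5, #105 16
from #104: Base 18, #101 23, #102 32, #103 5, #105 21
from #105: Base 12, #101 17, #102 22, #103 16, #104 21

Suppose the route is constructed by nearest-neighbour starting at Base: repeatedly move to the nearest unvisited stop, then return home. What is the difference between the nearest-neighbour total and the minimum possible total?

1 min longer than the optimal tour.

Base: #105=12, #102=17, #104=18, #103=23, #101=25 ⇒ #105
#105: #103=16, #101=17, #104=21, #102=22 ⇒ #103
#103: #104=5, #101=28, #102=37 ⇒ #104
#104: #101=23, #102=32 ⇒ #101
#101: #102=35 ⇒ #102
NN route Base → #105 → #103 → #104 → #101 → #102 → Base costs 108.
Optimal: Base → #102 → #105 → #101 → #103 → #104 → Base costs 107 (by enumerating all 60 distinct tours).
Excess = 108 − 107 = 1.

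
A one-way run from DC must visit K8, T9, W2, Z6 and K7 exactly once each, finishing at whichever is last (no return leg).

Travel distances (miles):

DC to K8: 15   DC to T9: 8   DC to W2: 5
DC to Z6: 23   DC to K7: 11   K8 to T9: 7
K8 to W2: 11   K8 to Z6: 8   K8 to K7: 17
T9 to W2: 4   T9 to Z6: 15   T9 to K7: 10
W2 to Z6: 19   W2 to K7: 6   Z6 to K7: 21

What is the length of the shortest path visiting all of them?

There are 5! = 120 possible orderings.
DC → K8 → T9 → W2 → Z6 → K7: 15+7+4+19+21 = 66
DC → K8 → T9 → W2 → K7 → Z6: 15+7+4+6+21 = 53
DC → K8 → T9 → Z6 → W2 → K7: 15+7+15+19+6 = 62
DC → K8 → T9 → Z6 → K7 → W2: 15+7+15+21+6 = 64
DC → K8 → T9 → K7 → W2 → Z6: 15+7+10+6+19 = 57
DC → K8 → T9 → K7 → Z6 → W2: 15+7+10+21+19 = 72
DC → K8 → W2 → T9 → Z6 → K7: 15+11+4+15+21 = 66
DC → K8 → W2 → T9 → K7 → Z6: 15+11+4+10+21 = 61
DC → K8 → W2 → Z6 → T9 → K7: 15+11+19+15+10 = 70
DC → K8 → W2 → Z6 → K7 → T9: 15+11+19+21+10 = 76
DC → K8 → W2 → K7 → T9 → Z6: 15+11+6+10+15 = 57
DC → K8 → W2 → K7 → Z6 → T9: 15+11+6+21+15 = 68
DC → K8 → Z6 → T9 → W2 → K7: 15+8+15+4+6 = 48
DC → K8 → Z6 → T9 → K7 → W2: 15+8+15+10+6 = 54
… (106 more)
DC → W2 → K7 → T9 → K8 → Z6: 5+6+10+7+8 = 36  ← best
The minimum is 36.
One shortest path: DC → W2 → K7 → T9 → K8 → Z6.

36 miles — the minimum one-way total.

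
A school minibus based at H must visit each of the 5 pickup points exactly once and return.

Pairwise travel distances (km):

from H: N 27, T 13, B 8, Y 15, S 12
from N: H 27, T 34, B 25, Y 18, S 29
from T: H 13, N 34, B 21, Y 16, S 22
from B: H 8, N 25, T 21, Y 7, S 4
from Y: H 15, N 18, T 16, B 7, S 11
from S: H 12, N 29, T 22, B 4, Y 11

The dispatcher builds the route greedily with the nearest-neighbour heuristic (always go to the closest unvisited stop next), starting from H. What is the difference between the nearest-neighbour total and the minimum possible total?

12 km longer than the optimal tour.

From H: B=8, S=12, T=13, Y=15, N=27 → choose B (8).
From B: S=4, Y=7, T=21, N=25 → choose S (4).
From S: Y=11, T=22, N=29 → choose Y (11).
From Y: T=16, N=18 → choose T (16).
From T: N=34 → choose N (34).
NN route H → B → S → Y → T → N → H costs 100.
Optimal: H → T → N → Y → B → S → H costs 88 (by enumerating all 60 distinct tours).
Excess = 100 − 88 = 12.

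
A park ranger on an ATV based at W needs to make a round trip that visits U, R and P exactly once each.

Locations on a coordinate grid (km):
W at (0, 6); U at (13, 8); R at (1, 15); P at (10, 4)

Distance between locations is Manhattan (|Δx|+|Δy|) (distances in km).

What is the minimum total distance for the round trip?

Minimum total distance: 48 km.

With 3 stops there are 3!/2 = 3 distinct round trips (a route and its reverse cost the same).
W - U - R - P - W: 15+19+20+12 = 66
W - U - P - R - W: 15+7+20+10 = 52
W - R - U - P - W: 10+19+7+12 = 48
The minimum is 48.
One optimal route: W → R → U → P → W (or its reverse).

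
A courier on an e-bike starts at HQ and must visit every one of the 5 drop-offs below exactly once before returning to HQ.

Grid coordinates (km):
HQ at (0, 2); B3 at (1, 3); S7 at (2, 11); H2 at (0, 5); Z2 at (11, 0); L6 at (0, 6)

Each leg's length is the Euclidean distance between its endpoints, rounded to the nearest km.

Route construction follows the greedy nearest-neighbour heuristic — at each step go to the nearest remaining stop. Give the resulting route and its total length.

Nearest-neighbour total = 34 km; route HQ → B3 → H2 → L6 → S7 → Z2 → HQ.

From HQ: distances to unvisited — B3=1, H2=3, L6=4, S7=9, Z2=11. Nearest is B3 (1).
From B3: distances to unvisited — H2=2, L6=3, S7=8, Z2=10. Nearest is H2 (2).
From H2: distances to unvisited — L6=1, S7=6, Z2=12. Nearest is L6 (1).
From L6: distances to unvisited — S7=5, Z2=13. Nearest is S7 (5).
From S7: distances to unvisited — Z2=14. Nearest is Z2 (14).
Return Z2→HQ: 11.
Total = 1 + 2 + 1 + 5 + 14 + 11 = 34.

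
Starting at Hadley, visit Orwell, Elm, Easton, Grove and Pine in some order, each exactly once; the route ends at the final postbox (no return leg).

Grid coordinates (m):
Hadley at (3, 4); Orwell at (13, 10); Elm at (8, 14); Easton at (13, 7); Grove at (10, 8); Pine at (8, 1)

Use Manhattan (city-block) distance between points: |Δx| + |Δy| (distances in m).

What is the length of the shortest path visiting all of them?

There are 5! = 120 possible orderings.
Hadley - Orwell - Elm - Easton - Grove - Pine: 16+9+12+4+9 = 50
Hadley - Orwell - Elm - Easton - Pine - Grove: 16+9+12+11+9 = 57
Hadley - Orwell - Elm - Grove - Easton - Pine: 16+9+8+4+11 = 48
Hadley - Orwell - Elm - Grove - Pine - Easton: 16+9+8+9+11 = 53
Hadley - Orwell - Elm - Pine - Easton - Grove: 16+9+13+11+4 = 53
Hadley - Orwell - Elm - Pine - Grove - Easton: 16+9+13+9+4 = 51
Hadley - Orwell - Easton - Elm - Grove - Pine: 16+3+12+8+9 = 48
Hadley - Orwell - Easton - Elm - Pine - Grove: 16+3+12+13+9 = 53
Hadley - Orwell - Easton - Grove - Elm - Pine: 16+3+4+8+13 = 44
Hadley - Orwell - Easton - Grove - Pine - Elm: 16+3+4+9+13 = 45
Hadley - Orwell - Easton - Pine - Elm - Grove: 16+3+11+13+8 = 51
Hadley - Orwell - Easton - Pine - Grove - Elm: 16+3+11+9+8 = 47
Hadley - Orwell - Grove - Elm - Easton - Pine: 16+5+8+12+11 = 52
Hadley - Orwell - Grove - Elm - Pine - Easton: 16+5+8+13+11 = 53
… (106 more)
Hadley - Pine - Grove - Easton - Orwell - Elm: 8+9+4+3+9 = 33  ← best
The minimum is 33.
One shortest path: Hadley → Pine → Grove → Easton → Orwell → Elm.

33 m — the minimum one-way total.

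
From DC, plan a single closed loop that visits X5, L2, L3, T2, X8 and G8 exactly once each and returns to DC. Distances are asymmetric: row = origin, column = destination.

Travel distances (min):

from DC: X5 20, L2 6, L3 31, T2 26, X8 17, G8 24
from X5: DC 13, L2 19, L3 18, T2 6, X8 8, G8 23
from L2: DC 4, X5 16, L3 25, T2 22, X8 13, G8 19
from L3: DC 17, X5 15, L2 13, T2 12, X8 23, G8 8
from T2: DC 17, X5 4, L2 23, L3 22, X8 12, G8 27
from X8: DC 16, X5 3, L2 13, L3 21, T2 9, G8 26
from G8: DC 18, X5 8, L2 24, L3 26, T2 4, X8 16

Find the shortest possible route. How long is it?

DC-X5-L2-L3-T2-X8-G8-DC: 20+19+25+12+12+26+18 = 132
DC-X5-L2-L3-T2-G8-X8-DC: 20+19+25+12+27+16+16 = 135
DC-X5-L2-L3-X8-T2-G8-DC: 20+19+25+23+9+27+18 = 141
DC-X5-L2-L3-X8-G8-T2-DC: 20+19+25+23+26+4+17 = 134
DC-X5-L2-L3-G8-T2-X8-DC: 20+19+25+8+4+12+16 = 104
DC-X5-L2-L3-G8-X8-T2-DC: 20+19+25+8+16+9+17 = 114
DC-X5-L2-T2-L3-X8-G8-DC: 20+19+22+22+23+26+18 = 150
DC-X5-L2-T2-L3-G8-X8-DC: 20+19+22+22+8+16+16 = 123
… (712 more)
DC-L2-X8-X5-L3-G8-T2-DC: 6+13+3+18+8+4+17 = 69  ← best
The minimum is 69.
One optimal route: DC → L2 → X8 → X5 → L3 → G8 → T2 → DC.

Minimum total distance: 69 min.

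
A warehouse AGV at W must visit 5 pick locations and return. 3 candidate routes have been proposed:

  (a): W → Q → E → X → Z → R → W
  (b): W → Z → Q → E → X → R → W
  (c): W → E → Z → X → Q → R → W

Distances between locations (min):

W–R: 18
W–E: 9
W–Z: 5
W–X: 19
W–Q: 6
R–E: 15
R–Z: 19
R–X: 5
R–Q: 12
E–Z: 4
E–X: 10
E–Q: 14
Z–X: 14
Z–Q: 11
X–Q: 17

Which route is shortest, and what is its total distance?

(a): 6 + 14 + 10 + 14 + 19 + 18 = 81
(b): 5 + 11 + 14 + 10 + 5 + 18 = 63
(c): 9 + 4 + 14 + 17 + 12 + 18 = 74

Shortest is (b), total 63 min.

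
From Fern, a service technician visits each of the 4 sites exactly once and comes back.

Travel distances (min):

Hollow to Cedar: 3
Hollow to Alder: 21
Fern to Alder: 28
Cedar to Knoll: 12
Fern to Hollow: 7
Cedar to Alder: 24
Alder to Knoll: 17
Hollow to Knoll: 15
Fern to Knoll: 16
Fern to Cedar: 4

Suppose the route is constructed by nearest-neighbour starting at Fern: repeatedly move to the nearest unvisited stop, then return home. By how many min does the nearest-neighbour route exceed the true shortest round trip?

Excess over optimum: 6 min.

Fern: Cedar=4, Hollow=7, Knoll=16, Alder=28 ⇒ Cedar
Cedar: Hollow=3, Knoll=12, Alder=24 ⇒ Hollow
Hollow: Knoll=15, Alder=21 ⇒ Knoll
Knoll: Alder=17 ⇒ Alder
NN route Fern → Cedar → Hollow → Knoll → Alder → Fern costs 67.
Optimal: Fern → Hollow → Alder → Knoll → Cedar → Fern costs 61 (by enumerating all 12 distinct tours).
Excess = 67 − 61 = 6.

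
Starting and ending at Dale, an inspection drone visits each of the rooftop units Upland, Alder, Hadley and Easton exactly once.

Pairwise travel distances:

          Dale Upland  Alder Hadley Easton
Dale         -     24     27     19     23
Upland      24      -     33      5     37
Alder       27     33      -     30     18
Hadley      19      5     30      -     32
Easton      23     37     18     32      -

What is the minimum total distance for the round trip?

Minimum total distance: 98.

Dale→Upland→Alder→Hadley→Easton→Dale: 24+33+30+32+23 = 142
Dale→Upland→Alder→Easton→Hadley→Dale: 24+33+18+32+19 = 126
Dale→Upland→Hadley→Alder→Easton→Dale: 24+5+30+18+23 = 100
Dale→Upland→Hadley→Easton→Alder→Dale: 24+5+32+18+27 = 106
Dale→Upland→Easton→Alder→Hadley→Dale: 24+37+18+30+19 = 128
Dale→Upland→Easton→Hadley→Alder→Dale: 24+37+32+30+27 = 150
Dale→Alder→Upland→Hadley→Easton→Dale: 27+33+5+32+23 = 120
Dale→Alder→Upland→Easton→Hadley→Dale: 27+33+37+32+19 = 148
Dale→Alder→Hadley→Upland→Easton→Dale: 27+30+5+37+23 = 122
Dale→Alder→Easton→Upland→Hadley→Dale: 27+18+37+5+19 = 106
Dale→Hadley→Upland→Alder→Easton→Dale: 19+5+33+18+23 = 98
Dale→Hadley→Alder→Upland→Easton→Dale: 19+30+33+37+23 = 142
The minimum is 98.
One optimal route: Dale → Hadley → Upland → Alder → Easton → Dale (or its reverse).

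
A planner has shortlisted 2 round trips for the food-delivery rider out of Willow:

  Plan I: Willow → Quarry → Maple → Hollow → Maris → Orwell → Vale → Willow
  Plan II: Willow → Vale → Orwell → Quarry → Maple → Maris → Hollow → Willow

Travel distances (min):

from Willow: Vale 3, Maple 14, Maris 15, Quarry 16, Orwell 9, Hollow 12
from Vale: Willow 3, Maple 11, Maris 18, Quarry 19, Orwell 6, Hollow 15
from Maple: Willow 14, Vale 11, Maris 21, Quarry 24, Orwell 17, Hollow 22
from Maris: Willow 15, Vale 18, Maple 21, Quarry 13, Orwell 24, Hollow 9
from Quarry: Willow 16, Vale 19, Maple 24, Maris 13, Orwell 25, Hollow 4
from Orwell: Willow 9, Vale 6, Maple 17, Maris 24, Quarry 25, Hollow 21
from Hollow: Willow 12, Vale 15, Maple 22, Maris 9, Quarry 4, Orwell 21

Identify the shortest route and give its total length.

100 min — Plan II is the shortest.

Plan I: 16 + 24 + 22 + 9 + 24 + 6 + 3 = 104
Plan II: 3 + 6 + 25 + 24 + 21 + 9 + 12 = 100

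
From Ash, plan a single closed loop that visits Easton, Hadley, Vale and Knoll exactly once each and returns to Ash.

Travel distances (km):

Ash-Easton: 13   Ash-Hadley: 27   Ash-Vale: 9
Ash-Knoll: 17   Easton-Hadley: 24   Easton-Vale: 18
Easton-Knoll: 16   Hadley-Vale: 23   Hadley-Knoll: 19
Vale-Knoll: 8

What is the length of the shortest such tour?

Shortest round trip = 73 km.

There are 12 distinct closed tours to check (reversals are equivalent).
Ash → Easton → Hadley → Vale → Knoll → Ash: 13+24+23+8+17 = 85
Ash → Easton → Hadley → Knoll → Vale → Ash: 13+24+19+8+9 = 73
Ash → Easton → Vale → Hadley → Knoll → Ash: 13+18+23+19+17 = 90
Ash → Easton → Vale → Knoll → Hadley → Ash: 13+18+8+19+27 = 85
Ash → Easton → Knoll → Hadley → Vale → Ash: 13+16+19+23+9 = 80
Ash → Easton → Knoll → Vale → Hadley → Ash: 13+16+8+23+27 = 87
Ash → Hadley → Easton → Vale → Knoll → Ash: 27+24+18+8+17 = 94
Ash → Hadley → Easton → Knoll → Vale → Ash: 27+24+16+8+9 = 84
Ash → Hadley → Vale → Easton → Knoll → Ash: 27+23+18+16+17 = 101
Ash → Hadley → Knoll → Easton → Vale → Ash: 27+19+16+18+9 = 89
Ash → Vale → Easton → Hadley → Knoll → Ash: 9+18+24+19+17 = 87
Ash → Vale → Hadley → Easton → Knoll → Ash: 9+23+24+16+17 = 89
The minimum is 73.
One optimal route: Ash → Easton → Hadley → Knoll → Vale → Ash (or its reverse).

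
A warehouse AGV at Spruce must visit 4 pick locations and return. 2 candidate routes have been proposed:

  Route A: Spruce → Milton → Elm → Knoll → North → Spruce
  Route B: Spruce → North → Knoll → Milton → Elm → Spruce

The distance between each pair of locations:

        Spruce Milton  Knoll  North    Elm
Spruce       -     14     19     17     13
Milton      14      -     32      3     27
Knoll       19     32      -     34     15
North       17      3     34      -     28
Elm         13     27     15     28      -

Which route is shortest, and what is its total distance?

Route A: 14 + 27 + 15 + 34 + 17 = 107
Route B: 17 + 34 + 32 + 27 + 13 = 123

Shortest is Route A, total 107.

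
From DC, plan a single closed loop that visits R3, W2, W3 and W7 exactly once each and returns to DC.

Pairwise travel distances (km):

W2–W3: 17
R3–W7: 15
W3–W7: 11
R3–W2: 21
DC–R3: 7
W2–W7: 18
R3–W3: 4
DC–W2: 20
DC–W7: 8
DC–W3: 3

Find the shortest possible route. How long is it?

With 4 stops there are 4!/2 = 12 distinct round trips (a route and its reverse cost the same).
DC → R3 → W2 → W3 → W7 → DC: 7+21+17+11+8 = 64
DC → R3 → W2 → W7 → W3 → DC: 7+21+18+11+3 = 60
DC → R3 → W3 → W2 → W7 → DC: 7+4+17+18+8 = 54
DC → R3 → W3 → W7 → W2 → DC: 7+4+11+18+20 = 60
DC → R3 → W7 → W2 → W3 → DC: 7+15+18+17+3 = 60
DC → R3 → W7 → W3 → W2 → DC: 7+15+11+17+20 = 70
DC → W2 → R3 → W3 → W7 → DC: 20+21+4+11+8 = 64
DC → W2 → R3 → W7 → W3 → DC: 20+21+15+11+3 = 70
DC → W2 → W3 → R3 → W7 → DC: 20+17+4+15+8 = 64
DC → W2 → W7 → R3 → W3 → DC: 20+18+15+4+3 = 60
DC → W3 → R3 → W2 → W7 → DC: 3+4+21+18+8 = 54
DC → W3 → W2 → R3 → W7 → DC: 3+17+21+15+8 = 64
The minimum is 54.
One optimal route: DC → R3 → W3 → W2 → W7 → DC (or its reverse).

Shortest round trip = 54 km.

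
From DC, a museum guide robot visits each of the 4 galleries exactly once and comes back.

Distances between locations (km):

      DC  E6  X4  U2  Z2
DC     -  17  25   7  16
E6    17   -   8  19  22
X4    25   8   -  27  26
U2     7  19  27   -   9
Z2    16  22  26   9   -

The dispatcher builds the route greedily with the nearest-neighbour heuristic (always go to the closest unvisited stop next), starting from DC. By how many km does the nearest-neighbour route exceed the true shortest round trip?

From DC: U2=7, Z2=16, E6=17, X4=25 → choose U2 (7).
From U2: Z2=9, E6=19, X4=27 → choose Z2 (9).
From Z2: E6=22, X4=26 → choose E6 (22).
From E6: X4=8 → choose X4 (8).
NN route DC → U2 → Z2 → E6 → X4 → DC costs 71.
Optimal: DC → E6 → X4 → Z2 → U2 → DC costs 67 (by enumerating all 12 distinct tours).
Excess = 71 − 67 = 4.

4 km longer than the optimal tour.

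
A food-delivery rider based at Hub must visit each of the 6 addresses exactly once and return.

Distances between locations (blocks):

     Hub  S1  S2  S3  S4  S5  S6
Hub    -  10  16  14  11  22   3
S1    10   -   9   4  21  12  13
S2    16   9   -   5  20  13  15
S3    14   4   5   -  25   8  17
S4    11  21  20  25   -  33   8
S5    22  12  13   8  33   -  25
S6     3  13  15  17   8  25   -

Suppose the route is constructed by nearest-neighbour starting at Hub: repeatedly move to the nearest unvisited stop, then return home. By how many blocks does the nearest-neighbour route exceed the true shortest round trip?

From Hub: S6=3, S1=10, S4=11, S3=14, S2=16, S5=22 → choose S6 (3).
From S6: S4=8, S1=13, S2=15, S3=17, S5=25 → choose S4 (8).
From S4: S2=20, S1=21, S3=25, S5=33 → choose S2 (20).
From S2: S3=5, S1=9, S5=13 → choose S3 (5).
From S3: S1=4, S5=8 → choose S1 (4).
From S1: S5=12 → choose S5 (12).
NN route Hub → S6 → S4 → S2 → S3 → S1 → S5 → Hub costs 74.
Optimal: Hub → S1 → S3 → S5 → S2 → S4 → S6 → Hub costs 66 (by enumerating all 360 distinct tours).
Excess = 74 − 66 = 8.

The nearest-neighbour route is 8 blocks longer than optimal.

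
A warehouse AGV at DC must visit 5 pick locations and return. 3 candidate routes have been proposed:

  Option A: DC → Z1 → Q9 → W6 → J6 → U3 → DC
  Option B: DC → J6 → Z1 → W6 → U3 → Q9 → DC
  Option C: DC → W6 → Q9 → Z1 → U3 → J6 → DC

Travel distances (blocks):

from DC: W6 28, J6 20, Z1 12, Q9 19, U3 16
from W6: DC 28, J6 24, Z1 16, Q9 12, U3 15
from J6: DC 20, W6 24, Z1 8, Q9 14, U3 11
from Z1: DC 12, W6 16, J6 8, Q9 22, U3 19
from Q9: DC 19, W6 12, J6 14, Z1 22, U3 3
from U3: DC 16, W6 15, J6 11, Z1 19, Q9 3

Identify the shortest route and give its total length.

Shortest is Option B, total 81 blocks.

Option A: 12 + 22 + 12 + 24 + 11 + 16 = 97
Option B: 20 + 8 + 16 + 15 + 3 + 19 = 81
Option C: 28 + 12 + 22 + 19 + 11 + 20 = 112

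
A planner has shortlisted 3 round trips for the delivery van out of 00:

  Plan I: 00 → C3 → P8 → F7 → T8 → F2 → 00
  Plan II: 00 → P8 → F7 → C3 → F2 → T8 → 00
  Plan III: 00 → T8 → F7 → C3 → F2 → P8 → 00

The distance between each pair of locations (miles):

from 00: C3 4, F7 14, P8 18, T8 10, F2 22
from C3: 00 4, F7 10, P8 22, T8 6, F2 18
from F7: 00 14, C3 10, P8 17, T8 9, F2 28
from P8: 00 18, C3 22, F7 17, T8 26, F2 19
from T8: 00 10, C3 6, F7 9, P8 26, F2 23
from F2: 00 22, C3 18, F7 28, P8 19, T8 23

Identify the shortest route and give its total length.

Shortest is Plan III, total 84 miles.

Plan I: 4 + 22 + 17 + 9 + 23 + 22 = 97
Plan II: 18 + 17 + 10 + 18 + 23 + 10 = 96
Plan III: 10 + 9 + 10 + 18 + 19 + 18 = 84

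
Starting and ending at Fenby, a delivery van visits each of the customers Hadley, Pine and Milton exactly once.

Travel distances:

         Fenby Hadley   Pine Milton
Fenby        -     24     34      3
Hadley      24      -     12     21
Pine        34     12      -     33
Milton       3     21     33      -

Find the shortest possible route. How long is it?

With 3 stops there are 3!/2 = 3 distinct round trips (a route and its reverse cost the same).
Fenby-Hadley-Pine-Milton-Fenby: 24+12+33+3 = 72
Fenby-Hadley-Milton-Pine-Fenby: 24+21+33+34 = 112
Fenby-Pine-Hadley-Milton-Fenby: 34+12+21+3 = 70
The minimum is 70.
One optimal route: Fenby → Pine → Hadley → Milton → Fenby (or its reverse).

Shortest round trip = 70.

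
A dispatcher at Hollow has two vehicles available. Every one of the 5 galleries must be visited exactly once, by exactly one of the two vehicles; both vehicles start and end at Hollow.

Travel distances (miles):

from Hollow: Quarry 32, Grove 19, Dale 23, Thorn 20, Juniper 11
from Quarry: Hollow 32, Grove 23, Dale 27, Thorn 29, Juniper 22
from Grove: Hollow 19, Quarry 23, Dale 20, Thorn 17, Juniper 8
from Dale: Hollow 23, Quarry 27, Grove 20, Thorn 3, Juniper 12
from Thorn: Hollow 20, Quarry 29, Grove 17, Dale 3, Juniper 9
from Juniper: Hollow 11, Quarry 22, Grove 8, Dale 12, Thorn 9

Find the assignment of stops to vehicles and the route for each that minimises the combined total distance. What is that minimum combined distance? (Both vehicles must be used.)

114 miles — the smallest possible combined total.

Check every non-empty split of the stops between the two vehicles; for each half take its own optimal tour:
  {Quarry} + {Grove, Dale, Thorn, Juniper}: 64 + 62 = 126
  {Grove} + {Quarry, Dale, Thorn, Juniper}: 38 + 82 = 120
  {Quarry, Grove} + {Dale, Thorn, Juniper}: 74 + 46 = 120
  {Dale} + {Quarry, Grove, Thorn, Juniper}: 46 + 91 = 137
  {Quarry, Dale} + {Grove, Thorn, Juniper}: 82 + 56 = 138
  {Grove, Dale} + {Quarry, Thorn, Juniper}: 62 + 81 = 143
  … (15 splits in total)
  {Quarry, Grove, Dale, Thorn} + {Juniper}: 92 + 22 = 114  ← best
Best: vehicle 1 Hollow → Grove → Quarry → Dale → Thorn → Hollow = 92; vehicle 2 Hollow → Juniper → Hollow = 22; combined 114.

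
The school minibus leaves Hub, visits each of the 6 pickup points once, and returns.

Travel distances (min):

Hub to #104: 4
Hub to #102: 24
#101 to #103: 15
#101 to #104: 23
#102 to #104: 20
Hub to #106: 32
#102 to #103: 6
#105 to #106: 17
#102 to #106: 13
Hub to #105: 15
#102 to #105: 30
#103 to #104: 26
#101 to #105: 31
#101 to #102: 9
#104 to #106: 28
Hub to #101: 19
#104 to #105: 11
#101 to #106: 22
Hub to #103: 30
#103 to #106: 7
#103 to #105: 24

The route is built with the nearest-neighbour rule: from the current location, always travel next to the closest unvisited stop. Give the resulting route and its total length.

Total distance 73 min via the nearest-neighbour route Hub → #104 → #105 → #106 → #103 → #102 → #101 → Hub.

Hub → [#104:4 / #105:15 / #101:19 / #102:24 / #103:30 / #106:32] → #104 (4)
#104 → [#105:11 / #102:20 / #101:23 / #103:26 / #106:28] → #105 (11)
#105 → [#106:17 / #103:24 / #102:30 / #101:31] → #106 (17)
#106 → [#103:7 / #102:13 / #101:22] → #103 (7)
#103 → [#102:6 / #101:15] → #102 (6)
#102 → [#101:9] → #101 (9)
Return #101→Hub: 19.
Total = 4 + 11 + 17 + 7 + 6 + 9 + 19 = 73.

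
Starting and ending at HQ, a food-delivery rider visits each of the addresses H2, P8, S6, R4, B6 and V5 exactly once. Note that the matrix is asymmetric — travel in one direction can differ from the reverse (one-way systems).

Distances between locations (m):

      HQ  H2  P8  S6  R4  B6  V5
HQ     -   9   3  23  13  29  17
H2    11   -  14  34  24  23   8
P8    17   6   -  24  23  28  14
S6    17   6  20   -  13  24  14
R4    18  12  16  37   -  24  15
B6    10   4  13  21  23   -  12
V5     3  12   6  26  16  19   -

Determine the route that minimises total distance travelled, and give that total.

Shortest round trip = 79 m.

HQ→H2→P8→S6→R4→B6→V5→HQ: 9+14+24+13+24+12+3 = 99
HQ→H2→P8→S6→R4→V5→B6→HQ: 9+14+24+13+15+19+10 = 104
HQ→H2→P8→S6→B6→R4→V5→HQ: 9+14+24+24+23+15+3 = 112
HQ→H2→P8→S6→B6→V5→R4→HQ: 9+14+24+24+12+16+18 = 117
HQ→H2→P8→S6→V5→R4→B6→HQ: 9+14+24+14+16+24+10 = 111
HQ→H2→P8→S6→V5→B6→R4→HQ: 9+14+24+14+19+23+18 = 121
HQ→H2→P8→R4→S6→B6→V5→HQ: 9+14+23+37+24+12+3 = 122
HQ→H2→P8→R4→S6→V5→B6→HQ: 9+14+23+37+14+19+10 = 126
… (712 more)
HQ→P8→S6→R4→B6→H2→V5→HQ: 3+24+13+24+4+8+3 = 79  ← best
The minimum is 79.
One optimal route: HQ → P8 → S6 → R4 → B6 → H2 → V5 → HQ.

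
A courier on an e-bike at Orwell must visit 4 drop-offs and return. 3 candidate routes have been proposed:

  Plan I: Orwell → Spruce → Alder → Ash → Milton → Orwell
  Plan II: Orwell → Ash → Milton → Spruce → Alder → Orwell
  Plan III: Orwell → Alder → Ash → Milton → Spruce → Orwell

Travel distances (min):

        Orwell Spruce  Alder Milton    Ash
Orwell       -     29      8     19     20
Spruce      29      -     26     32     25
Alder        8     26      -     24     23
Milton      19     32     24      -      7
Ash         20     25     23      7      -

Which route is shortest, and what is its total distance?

93 min — Plan II is the shortest.

Plan I: 29 + 26 + 23 + 7 + 19 = 104
Plan II: 20 + 7 + 32 + 26 + 8 = 93
Plan III: 8 + 23 + 7 + 32 + 29 = 99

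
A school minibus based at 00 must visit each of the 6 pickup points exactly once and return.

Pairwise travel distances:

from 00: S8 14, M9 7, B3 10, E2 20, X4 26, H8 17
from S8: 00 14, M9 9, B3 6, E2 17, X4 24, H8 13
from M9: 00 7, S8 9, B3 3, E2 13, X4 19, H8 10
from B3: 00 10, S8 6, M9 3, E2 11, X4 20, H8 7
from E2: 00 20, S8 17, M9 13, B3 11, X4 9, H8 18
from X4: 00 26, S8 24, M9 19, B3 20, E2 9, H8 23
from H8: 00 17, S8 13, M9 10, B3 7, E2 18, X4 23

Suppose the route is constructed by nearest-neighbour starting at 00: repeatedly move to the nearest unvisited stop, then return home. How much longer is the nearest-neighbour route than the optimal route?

00: M9=7, B3=10, S8=14, H8=17, E2=20, X4=26 ⇒ M9
M9: B3=3, S8=9, H8=10, E2=13, X4=19 ⇒ B3
B3: S8=6, H8=7, E2=11, X4=20 ⇒ S8
S8: H8=13, E2=17, X4=24 ⇒ H8
H8: E2=18, X4=23 ⇒ E2
E2: X4=9 ⇒ X4
NN route 00 → M9 → B3 → S8 → H8 → E2 → X4 → 00 costs 82.
Optimal: 00 → S8 → B3 → H8 → X4 → E2 → M9 → 00 costs 79 (by enumerating all 360 distinct tours).
Excess = 82 − 79 = 3.

3 longer than the optimal tour.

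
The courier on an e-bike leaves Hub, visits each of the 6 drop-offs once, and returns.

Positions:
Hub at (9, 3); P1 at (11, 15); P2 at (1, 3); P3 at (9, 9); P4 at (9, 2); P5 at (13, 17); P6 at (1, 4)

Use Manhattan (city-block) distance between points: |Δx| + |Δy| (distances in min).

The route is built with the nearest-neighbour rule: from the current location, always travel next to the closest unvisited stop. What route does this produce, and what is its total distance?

From Hub: distances to unvisited — P4=1, P3=6, P2=8, P6=9, P1=14, P5=18. Nearest is P4 (1).
From P4: distances to unvisited — P3=7, P2=9, P6=10, P1=15, P5=19. Nearest is P3 (7).
From P3: distances to unvisited — P1=8, P5=12, P6=13, P2=14. Nearest is P1 (8).
From P1: distances to unvisited — P5=4, P6=21, P2=22. Nearest is P5 (4).
From P5: distances to unvisited — P6=25, P2=26. Nearest is P6 (25).
From P6: distances to unvisited — P2=1. Nearest is P2 (1).
Return P2→Hub: 8.
Total = 1 + 7 + 8 + 4 + 25 + 1 + 8 = 54.

Total distance 54 min via the nearest-neighbour route Hub → P4 → P3 → P1 → P5 → P6 → P2 → Hub.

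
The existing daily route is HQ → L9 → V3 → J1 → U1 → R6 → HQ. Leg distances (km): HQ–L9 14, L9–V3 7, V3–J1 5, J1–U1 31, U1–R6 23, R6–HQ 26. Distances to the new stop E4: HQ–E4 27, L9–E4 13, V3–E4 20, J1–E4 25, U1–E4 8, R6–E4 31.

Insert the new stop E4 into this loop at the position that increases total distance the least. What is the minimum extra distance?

Insertion cost between consecutive stops i–j is d(i,E4) + d(E4,j) − d(i,j):
  between HQ and L9: 27 + 13 − 14 = 26
  between L9 and V3: 13 + 20 − 7 = 26
  between V3 and J1: 20 + 25 − 5 = 40
  between J1 and U1: 25 + 8 − 31 = 2
  between U1 and R6: 8 + 31 − 23 = 16
  between R6 and HQ: 31 + 27 − 26 = 32
Cheapest insertion is between J1 and U1, adding 2.
New total = 106 + 2 = 108.

Adding 2 km by placing E4 on the J1–U1 leg.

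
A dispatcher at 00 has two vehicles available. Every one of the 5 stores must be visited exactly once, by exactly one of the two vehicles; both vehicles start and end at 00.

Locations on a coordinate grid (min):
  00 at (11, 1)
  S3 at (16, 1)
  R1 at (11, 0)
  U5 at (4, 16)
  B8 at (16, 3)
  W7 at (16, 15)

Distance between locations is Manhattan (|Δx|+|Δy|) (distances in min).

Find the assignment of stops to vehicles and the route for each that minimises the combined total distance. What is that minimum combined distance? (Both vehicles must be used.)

Try each way of splitting the stops between the two vehicles (each non-empty) and, for each split, find the best tour for each vehicle:
  {S3} + {R1, U5, B8, W7}: 10 + 56 = 66
  {R1} + {S3, U5, B8, W7}: 2 + 54 = 56
  {S3, R1} + {U5, B8, W7}: 12 + 54 = 66
  {U5} + {S3, R1, B8, W7}: 44 + 40 = 84
  {S3, U5} + {R1, B8, W7}: 54 + 40 = 94
  {R1, U5} + {S3, B8, W7}: 46 + 38 = 84
  … (15 splits in total)
Best: vehicle 1 00 → R1 → 00 = 2; vehicle 2 00 → S3 → B8 → W7 → U5 → 00 = 54; combined 56.

56 min — the smallest possible combined total.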